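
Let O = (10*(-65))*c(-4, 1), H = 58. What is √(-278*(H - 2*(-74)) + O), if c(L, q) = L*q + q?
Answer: I*√55318 ≈ 235.2*I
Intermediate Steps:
c(L, q) = q + L*q
O = 1950 (O = (10*(-65))*(1*(1 - 4)) = -650*(-3) = 1950)
√(-278*(H - 2*(-74)) + O) = √(-278*(58 - 2*(-74)) + 1950) = √(-278*(58 + 148) + 1950) = √(-278*206 + 1950) = √(-57268 + 1950) = √(-55318) = I*√55318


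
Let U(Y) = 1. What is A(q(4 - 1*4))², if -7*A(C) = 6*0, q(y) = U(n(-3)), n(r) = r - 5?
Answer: 0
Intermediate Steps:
n(r) = -5 + r
q(y) = 1
A(C) = 0 (A(C) = -6*0/7 = -⅐*0 = 0)
A(q(4 - 1*4))² = 0² = 0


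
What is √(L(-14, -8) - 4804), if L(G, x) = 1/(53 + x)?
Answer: I*√1080895/15 ≈ 69.311*I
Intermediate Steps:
√(L(-14, -8) - 4804) = √(1/(53 - 8) - 4804) = √(1/45 - 4804) = √(-216179/45) = I*√1080895/15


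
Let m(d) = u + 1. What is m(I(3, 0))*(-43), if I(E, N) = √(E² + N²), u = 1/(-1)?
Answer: 0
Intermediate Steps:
u = -1
m(d) = 0 (m(d) = -1 + 1 = 0)
m(I(3, 0))*(-43) = 0*(-43) = 0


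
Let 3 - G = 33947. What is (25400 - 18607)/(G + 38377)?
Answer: 6793/4433 ≈ 1.5324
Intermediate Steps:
G = -33944 (G = 3 - 1*33947 = 3 - 33947 = -33944)
(25400 - 18607)/(G + 38377) = (25400 - 18607)/(-33944 + 38377) = 6793/4433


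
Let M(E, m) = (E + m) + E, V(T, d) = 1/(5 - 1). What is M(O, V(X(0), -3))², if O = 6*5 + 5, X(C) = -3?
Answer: 78961/16 ≈ 4935.1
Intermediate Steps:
O = 35 (O = 30 + 5 = 35)
V(T, d) = ¼ (V(T, d) = 1/4 = ¼)
M(E, m) = m + 2*E
M(O, V(X(0), -3))² = (¼ + 2*35)² = (¼ + 70)² = (281/4)² = 78961/16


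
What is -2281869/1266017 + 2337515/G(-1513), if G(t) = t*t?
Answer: -2264250049106/2898126869873 ≈ -0.78128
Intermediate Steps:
G(t) = t²
-2281869/1266017 + 2337515/G(-1513) = -2281869/1266017 + 2337515/((-1513)²) = -2281869*1/1266017 + 2337515/2289169 = -2281869/1266017 + 2337515*(1/2289169) = -2281869/1266017 + 2337515/2289169 = -2264250049106/2898126869873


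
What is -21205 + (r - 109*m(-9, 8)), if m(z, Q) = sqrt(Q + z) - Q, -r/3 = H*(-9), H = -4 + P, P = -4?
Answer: -20549 - 109*I ≈ -20549.0 - 109.0*I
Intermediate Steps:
H = -8 (H = -4 - 4 = -8)
r = -216 (r = -(-24)*(-9) = -3*72 = -216)
-21205 + (r - 109*m(-9, 8)) = -21205 + (-216 - 109*(sqrt(8 - 9) - 1*8)) = -21205 + (-216 - 109*(sqrt(-1) - 8)) = -21205 + (-216 - 109*(I - 8)) = -21205 + (-216 - 109*(-8 + I)) = -21205 + (-216 + (872 - 109*I)) = -21205 + (656 - 109*I) = -20549 - 109*I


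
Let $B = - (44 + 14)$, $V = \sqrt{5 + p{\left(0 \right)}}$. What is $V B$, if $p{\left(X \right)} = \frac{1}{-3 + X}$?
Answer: $- \frac{58 \sqrt{42}}{3} \approx -125.29$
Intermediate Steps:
$V = \frac{\sqrt{42}}{3}$ ($V = \sqrt{5 + \frac{1}{-3 + 0}} = \sqrt{5 + \frac{1}{-3}} = \sqrt{5 - \frac{1}{3}} = \sqrt{\frac{14}{3}} = \frac{\sqrt{42}}{3} \approx 2.1602$)
$B = -58$ ($B = \left(-1\right) 58 = -58$)
$V B = \frac{\sqrt{42}}{3} \left(-58\right) = - \frac{58 \sqrt{42}}{3}$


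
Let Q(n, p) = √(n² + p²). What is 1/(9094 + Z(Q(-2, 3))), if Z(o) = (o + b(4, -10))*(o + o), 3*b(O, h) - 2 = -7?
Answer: 4104/37428415 + 3*√13/74856830 ≈ 0.00010979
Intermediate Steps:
b(O, h) = -5/3 (b(O, h) = ⅔ + (⅓)*(-7) = ⅔ - 7/3 = -5/3)
Z(o) = 2*o*(-5/3 + o) (Z(o) = (o - 5/3)*(o + o) = (-5/3 + o)*(2*o) = 2*o*(-5/3 + o))
1/(9094 + Z(Q(-2, 3))) = 1/(9094 + 2*√((-2)² + 3²)*(-5 + 3*√((-2)² + 3²))/3) = 1/(9094 + 2*√(4 + 9)*(-5 + 3*√(4 + 9))/3) = 1/(9094 + 2*√13*(-5 + 3*√13)/3)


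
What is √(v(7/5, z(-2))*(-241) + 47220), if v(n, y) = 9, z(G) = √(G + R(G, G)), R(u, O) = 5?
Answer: √45051 ≈ 212.25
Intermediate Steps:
z(G) = √(5 + G) (z(G) = √(G + 5) = √(5 + G))
√(v(7/5, z(-2))*(-241) + 47220) = √(9*(-241) + 47220) = √(-2169 + 47220) = √45051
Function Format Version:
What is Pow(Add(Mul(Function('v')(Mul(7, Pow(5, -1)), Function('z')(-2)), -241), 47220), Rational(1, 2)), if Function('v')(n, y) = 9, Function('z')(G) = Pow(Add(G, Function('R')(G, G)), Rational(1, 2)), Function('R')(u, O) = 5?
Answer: Pow(45051, Rational(1, 2)) ≈ 212.25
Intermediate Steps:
Function('z')(G) = Pow(Add(5, G), Rational(1, 2)) (Function('z')(G) = Pow(Add(G, 5), Rational(1, 2)) = Pow(Add(5, G), Rational(1, 2)))
Pow(Add(Mul(Function('v')(Mul(7, Pow(5, -1)), Function('z')(-2)), -241), 47220), Rational(1, 2)) = Pow(Add(Mul(9, -241), 47220), Rational(1, 2)) = Pow(Add(-2169, 47220), Rational(1, 2)) = Pow(45051, Rational(1, 2))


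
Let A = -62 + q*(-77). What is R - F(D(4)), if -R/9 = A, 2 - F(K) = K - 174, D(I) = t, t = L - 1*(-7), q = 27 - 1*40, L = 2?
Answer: -8618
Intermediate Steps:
q = -13 (q = 27 - 40 = -13)
t = 9 (t = 2 - 1*(-7) = 2 + 7 = 9)
D(I) = 9
F(K) = 176 - K (F(K) = 2 - (K - 174) = 2 - (-174 + K) = 2 + (174 - K) = 176 - K)
A = 939 (A = -62 - 13*(-77) = -62 + 1001 = 939)
R = -8451 (R = -9*939 = -8451)
R - F(D(4)) = -8451 - (176 - 1*9) = -8451 - (176 - 9) = -8451 - 1*167 = -8451 - 167 = -8618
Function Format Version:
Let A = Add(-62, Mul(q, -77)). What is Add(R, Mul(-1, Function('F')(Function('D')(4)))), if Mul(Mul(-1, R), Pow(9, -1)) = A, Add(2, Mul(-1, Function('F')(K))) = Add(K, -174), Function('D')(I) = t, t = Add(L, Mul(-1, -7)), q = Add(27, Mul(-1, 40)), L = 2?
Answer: -8618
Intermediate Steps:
q = -13 (q = Add(27, -40) = -13)
t = 9 (t = Add(2, Mul(-1, -7)) = Add(2, 7) = 9)
Function('D')(I) = 9
Function('F')(K) = Add(176, Mul(-1, K)) (Function('F')(K) = Add(2, Mul(-1, Add(K, -174))) = Add(2, Mul(-1, Add(-174, K))) = Add(2, Add(174, Mul(-1, K))) = Add(176, Mul(-1, K)))
A = 939 (A = Add(-62, Mul(-13, -77)) = Add(-62, 1001) = 939)
R = -8451 (R = Mul(-9, 939) = -8451)
Add(R, Mul(-1, Function('F')(Function('D')(4)))) = Add(-8451, Mul(-1, Add(176, Mul(-1, 9)))) = Add(-8451, Mul(-1, Add(176, -9))) = Add(-8451, Mul(-1, 167)) = Add(-8451, -167) = -8618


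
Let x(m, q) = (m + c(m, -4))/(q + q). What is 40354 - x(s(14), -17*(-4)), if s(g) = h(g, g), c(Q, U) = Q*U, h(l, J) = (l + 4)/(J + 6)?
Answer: 54881467/1360 ≈ 40354.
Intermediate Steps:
h(l, J) = (4 + l)/(6 + J)
s(g) = (4 + g)/(6 + g)
x(m, q) = -3*m/(2*q) (x(m, q) = (m + m*(-4))/(q + q) = (m - 4*m)/((2*q)) = (-3*m)*(1/(2*q)) = -3*m/(2*q))
40354 - x(s(14), -17*(-4)) = 40354 - (-3)*(4 + 14)/(6 + 14)/(2*((-17*(-4)))) = 40354 - (-3)*18/20/(2*68) = 40354 - (-3)*(1/20)*18/(2*68) = 40354 - (-3)*9/(2*10*68) = 40354 - 1*(-27/1360) = 40354 + 27/1360 = 54881467/1360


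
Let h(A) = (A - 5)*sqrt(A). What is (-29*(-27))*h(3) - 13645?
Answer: -13645 - 1566*sqrt(3) ≈ -16357.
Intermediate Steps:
h(A) = sqrt(A)*(-5 + A) (h(A) = (-5 + A)*sqrt(A) = sqrt(A)*(-5 + A))
(-29*(-27))*h(3) - 13645 = (-29*(-27))*(sqrt(3)*(-5 + 3)) - 13645 = 783*(sqrt(3)*(-2)) - 13645 = 783*(-2*sqrt(3)) - 13645 = -1566*sqrt(3) - 13645 = -13645 - 1566*sqrt(3)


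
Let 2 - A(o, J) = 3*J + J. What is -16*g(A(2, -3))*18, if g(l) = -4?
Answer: 1152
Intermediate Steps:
A(o, J) = 2 - 4*J (A(o, J) = 2 - (3*J + J) = 2 - 4*J)
-16*g(A(2, -3))*18 = -16*(-4)*18 = 64*18 = 1152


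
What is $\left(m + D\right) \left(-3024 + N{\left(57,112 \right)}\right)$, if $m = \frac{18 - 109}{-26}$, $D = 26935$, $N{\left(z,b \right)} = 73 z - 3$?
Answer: $30548259$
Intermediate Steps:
$N{\left(z,b \right)} = -3 + 73 z$
$m = \frac{7}{2}$ ($m = \left(- \frac{1}{26}\right) \left(-91\right) = \frac{7}{2} \approx 3.5$)
$\left(m + D\right) \left(-3024 + N{\left(57,112 \right)}\right) = \left(\frac{7}{2} + 26935\right) \left(-3024 + \left(-3 + 73 \cdot 57\right)\right) = \frac{53877 \left(-3024 + \left(-3 + 4161\right)\right)}{2} = \frac{53877 \left(-3024 + 4158\right)}{2} = \frac{53877}{2} \cdot 1134 = 30548259$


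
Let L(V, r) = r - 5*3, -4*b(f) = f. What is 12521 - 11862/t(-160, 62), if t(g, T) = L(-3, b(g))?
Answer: 301163/25 ≈ 12047.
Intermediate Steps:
b(f) = -f/4
L(V, r) = -15 + r (L(V, r) = r - 15 = -15 + r)
t(g, T) = -15 - g/4
12521 - 11862/t(-160, 62) = 12521 - 11862/(-15 - ¼*(-160)) = 12521 - 11862/(-15 + 40) = 12521 - 11862/25 = 301163/25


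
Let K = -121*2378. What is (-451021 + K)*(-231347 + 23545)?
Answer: 153515597718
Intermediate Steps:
K = -287738
(-451021 + K)*(-231347 + 23545) = (-451021 - 287738)*(-231347 + 23545) = -738759*(-207802) = 153515597718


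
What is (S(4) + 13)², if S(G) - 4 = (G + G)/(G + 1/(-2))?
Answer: 18225/49 ≈ 371.94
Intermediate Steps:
S(G) = 4 + 2*G/(-½ + G) (S(G) = 4 + (G + G)/(G + 1/(-2)) = 4 + (2*G)/(G + 1*(-½)) = 4 + (2*G)/(G - ½) = 4 + (2*G)/(-½ + G) = 4 + 2*G/(-½ + G))
(S(4) + 13)² = (4*(-1 + 3*4)/(-1 + 2*4) + 13)² = (4*(-1 + 12)/(-1 + 8) + 13)² = (4*11/7 + 13)² = (4*(⅐)*11 + 13)² = (44/7 + 13)² = (135/7)² = 18225/49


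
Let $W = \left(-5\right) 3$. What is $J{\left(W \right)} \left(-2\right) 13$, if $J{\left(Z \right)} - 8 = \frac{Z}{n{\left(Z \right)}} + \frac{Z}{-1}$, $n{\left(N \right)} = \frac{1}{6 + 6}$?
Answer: $4082$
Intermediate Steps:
$n{\left(N \right)} = \frac{1}{12}$
$W = -15$
$J{\left(Z \right)} = 8 + 11 Z$ ($J{\left(Z \right)} = 8 + \left(Z \frac{1}{\frac{1}{12}} + \frac{Z}{-1}\right) = 8 + \left(Z 12 + Z \left(-1\right)\right) = 8 + \left(12 Z - Z\right) = 8 + 11 Z$)
$J{\left(W \right)} \left(-2\right) 13 = \left(8 + 11 \left(-15\right)\right) \left(-2\right) 13 = \left(8 - 165\right) \left(-2\right) 13 = \left(-157\right) \left(-2\right) 13 = 314 \cdot 13 = 4082$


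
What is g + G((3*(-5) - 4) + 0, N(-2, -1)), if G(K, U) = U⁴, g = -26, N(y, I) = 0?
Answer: -26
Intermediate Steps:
g + G((3*(-5) - 4) + 0, N(-2, -1)) = -26 + 0⁴ = -26 + 0 = -26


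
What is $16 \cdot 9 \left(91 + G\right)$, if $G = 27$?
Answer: $16992$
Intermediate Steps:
$16 \cdot 9 \left(91 + G\right) = 16 \cdot 9 \left(91 + 27\right) = 144 \cdot 118 = 16992$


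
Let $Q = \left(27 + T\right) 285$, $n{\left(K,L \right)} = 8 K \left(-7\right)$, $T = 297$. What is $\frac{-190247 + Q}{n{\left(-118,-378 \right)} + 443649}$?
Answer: $- \frac{97907}{450257} \approx -0.21745$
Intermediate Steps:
$n{\left(K,L \right)} = - 56 K$
$Q = 92340$ ($Q = \left(27 + 297\right) 285 = 324 \cdot 285 = 92340$)
$\frac{-190247 + Q}{n{\left(-118,-378 \right)} + 443649} = \frac{-190247 + 92340}{\left(-56\right) \left(-118\right) + 443649} = - \frac{97907}{6608 + 443649} = - \frac{97907}{450257}$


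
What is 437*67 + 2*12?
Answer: 29303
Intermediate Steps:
437*67 + 2*12 = 29279 + 24 = 29303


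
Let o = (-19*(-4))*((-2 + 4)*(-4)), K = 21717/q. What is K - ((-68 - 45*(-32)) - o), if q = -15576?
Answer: -10287399/5192 ≈ -1981.4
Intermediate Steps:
K = -7239/5192 (K = 21717/(-15576) = 21717*(-1/15576) = -7239/5192 ≈ -1.3943)
o = -608 (o = 76*(2*(-4)) = 76*(-8) = -608)
K - ((-68 - 45*(-32)) - o) = -7239/5192 - ((-68 - 45*(-32)) - 1*(-608)) = -7239/5192 - ((-68 + 1440) + 608) = -7239/5192 - (1372 + 608) = -7239/5192 - 1*1980 = -7239/5192 - 1980 = -10287399/5192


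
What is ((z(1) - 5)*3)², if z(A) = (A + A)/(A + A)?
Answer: 144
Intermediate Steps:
z(A) = 1 (z(A) = (2*A)/((2*A)) = (2*A)*(1/(2*A)) = 1)
((z(1) - 5)*3)² = ((1 - 5)*3)² = (-4*3)² = (-12)² = 144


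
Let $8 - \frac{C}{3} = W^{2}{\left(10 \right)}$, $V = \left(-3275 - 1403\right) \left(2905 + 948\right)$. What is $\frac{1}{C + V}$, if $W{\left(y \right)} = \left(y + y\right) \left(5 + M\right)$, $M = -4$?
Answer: $- \frac{1}{18025510} \approx -5.5477 \cdot 10^{-8}$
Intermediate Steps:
$V = -18024334$ ($V = \left(-4678\right) 3853 = -18024334$)
$W{\left(y \right)} = 2 y$ ($W{\left(y \right)} = \left(y + y\right) \left(5 - 4\right) = 2 y 1 = 2 y$)
$C = -1176$ ($C = 24 - 3 \left(2 \cdot 10\right)^{2} = 24 - 3 \cdot 20^{2} = 24 - 1200 = -1176$)
$\frac{1}{C + V} = \frac{1}{-1176 - 18024334} = \frac{1}{-18025510} = - \frac{1}{18025510}$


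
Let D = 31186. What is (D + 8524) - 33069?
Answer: 6641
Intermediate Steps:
(D + 8524) - 33069 = (31186 + 8524) - 33069 = 39710 - 33069 = 6641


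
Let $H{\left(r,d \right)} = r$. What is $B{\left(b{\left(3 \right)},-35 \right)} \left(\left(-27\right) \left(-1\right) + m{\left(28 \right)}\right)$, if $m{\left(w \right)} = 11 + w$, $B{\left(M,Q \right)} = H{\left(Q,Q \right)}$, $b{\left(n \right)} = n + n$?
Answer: $-2310$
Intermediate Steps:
$b{\left(n \right)} = 2 n$
$B{\left(M,Q \right)} = Q$
$B{\left(b{\left(3 \right)},-35 \right)} \left(\left(-27\right) \left(-1\right) + m{\left(28 \right)}\right) = - 35 \left(\left(-27\right) \left(-1\right) + \left(11 + 28\right)\right) = - 35 \left(27 + 39\right) = \left(-35\right) 66 = -2310$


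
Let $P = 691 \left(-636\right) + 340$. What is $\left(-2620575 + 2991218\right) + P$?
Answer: $-68493$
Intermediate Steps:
$P = -439136$ ($P = -439476 + 340 = -439136$)
$\left(-2620575 + 2991218\right) + P = \left(-2620575 + 2991218\right) - 439136 = 370643 - 439136 = -68493$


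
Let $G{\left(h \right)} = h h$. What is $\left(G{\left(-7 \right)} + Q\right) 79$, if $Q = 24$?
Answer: $5767$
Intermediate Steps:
$G{\left(h \right)} = h^{2}$
$\left(G{\left(-7 \right)} + Q\right) 79 = \left(\left(-7\right)^{2} + 24\right) 79 = \left(49 + 24\right) 79 = 73 \cdot 79 = 5767$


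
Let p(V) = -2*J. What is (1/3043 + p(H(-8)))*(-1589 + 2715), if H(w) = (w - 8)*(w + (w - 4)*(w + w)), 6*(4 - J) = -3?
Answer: -30836636/3043 ≈ -10134.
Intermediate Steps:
J = 9/2 (J = 4 - 1/6*(-3) = 4 + 1/2 = 9/2 ≈ 4.5000)
H(w) = (-8 + w)*(w + 2*w*(-4 + w)) (H(w) = (-8 + w)*(w + (-4 + w)*(2*w)) = (-8 + w)*(w + 2*w*(-4 + w)))
p(V) = -9 (p(V) = -2*9/2 = -9)
(1/3043 + p(H(-8)))*(-1589 + 2715) = (1/3043 - 9)*(-1589 + 2715) = (1/3043 - 9)*1126 = -27386/3043*1126 = -30836636/3043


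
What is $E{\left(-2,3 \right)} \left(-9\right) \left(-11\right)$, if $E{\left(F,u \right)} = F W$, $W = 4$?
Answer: $-792$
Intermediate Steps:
$E{\left(F,u \right)} = 4 F$ ($E{\left(F,u \right)} = F 4 = 4 F$)
$E{\left(-2,3 \right)} \left(-9\right) \left(-11\right) = 4 \left(-2\right) \left(-9\right) \left(-11\right) = \left(-8\right) \left(-9\right) \left(-11\right) = 72 \left(-11\right) = -792$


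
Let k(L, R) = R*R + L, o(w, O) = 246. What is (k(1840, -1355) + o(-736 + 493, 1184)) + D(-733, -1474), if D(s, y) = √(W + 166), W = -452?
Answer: 1838111 + I*√286 ≈ 1.8381e+6 + 16.912*I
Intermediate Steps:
D(s, y) = I*√286 (D(s, y) = √(-452 + 166) = √(-286) = I*√286)
k(L, R) = L + R² (k(L, R) = R² + L = L + R²)
(k(1840, -1355) + o(-736 + 493, 1184)) + D(-733, -1474) = ((1840 + (-1355)²) + 246) + I*√286 = ((1840 + 1836025) + 246) + I*√286 = (1837865 + 246) + I*√286 = 1838111 + I*√286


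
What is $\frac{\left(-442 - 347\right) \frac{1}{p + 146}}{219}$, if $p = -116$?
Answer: $- \frac{263}{2190} \approx -0.12009$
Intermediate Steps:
$\frac{\left(-442 - 347\right) \frac{1}{p + 146}}{219} = \frac{\left(-442 - 347\right) \frac{1}{-116 + 146}}{219} = - \frac{789}{30} \cdot \frac{1}{219} = \left(-789\right) \frac{1}{30} \cdot \frac{1}{219} = \left(- \frac{263}{10}\right) \frac{1}{219} = - \frac{263}{2190}$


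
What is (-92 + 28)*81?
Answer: -5184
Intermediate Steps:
(-92 + 28)*81 = -64*81 = -5184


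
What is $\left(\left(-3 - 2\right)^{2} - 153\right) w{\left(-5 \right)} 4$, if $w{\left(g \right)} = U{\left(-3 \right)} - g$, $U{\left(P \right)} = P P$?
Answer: $-7168$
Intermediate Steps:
$U{\left(P \right)} = P^{2}$
$w{\left(g \right)} = 9 - g$ ($w{\left(g \right)} = \left(-3\right)^{2} - g = 9 - g$)
$\left(\left(-3 - 2\right)^{2} - 153\right) w{\left(-5 \right)} 4 = \left(\left(-3 - 2\right)^{2} - 153\right) \left(9 - -5\right) 4 = \left(\left(-5\right)^{2} - 153\right) \left(9 + 5\right) 4 = \left(25 - 153\right) 14 \cdot 4 = \left(-128\right) 56 = -7168$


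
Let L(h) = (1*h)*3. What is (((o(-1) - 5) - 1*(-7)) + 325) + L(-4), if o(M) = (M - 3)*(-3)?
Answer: 327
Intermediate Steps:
o(M) = 9 - 3*M (o(M) = (-3 + M)*(-3) = 9 - 3*M)
L(h) = 3*h (L(h) = h*3 = 3*h)
(((o(-1) - 5) - 1*(-7)) + 325) + L(-4) = ((((9 - 3*(-1)) - 5) - 1*(-7)) + 325) + 3*(-4) = ((((9 + 3) - 5) + 7) + 325) - 12 = (((12 - 5) + 7) + 325) - 12 = ((7 + 7) + 325) - 12 = (14 + 325) - 12 = 339 - 12 = 327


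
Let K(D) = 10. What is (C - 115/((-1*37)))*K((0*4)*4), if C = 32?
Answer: 12990/37 ≈ 351.08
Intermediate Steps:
(C - 115/((-1*37)))*K((0*4)*4) = (32 - 115/((-1*37)))*10 = (32 - 115/(-37))*10 = (32 - 115*(-1/37))*10 = (32 + 115/37)*10 = (1299/37)*10 = 12990/37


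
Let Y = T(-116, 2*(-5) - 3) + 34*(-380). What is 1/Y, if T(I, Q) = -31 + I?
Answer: -1/13067 ≈ -7.6529e-5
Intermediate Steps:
Y = -13067 (Y = (-31 - 116) + 34*(-380) = -147 - 12920 = -13067)
1/Y = 1/(-13067) = -1/13067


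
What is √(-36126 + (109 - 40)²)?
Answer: 3*I*√3485 ≈ 177.1*I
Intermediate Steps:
√(-36126 + (109 - 40)²) = √(-36126 + 69²) = √(-36126 + 4761) = √(-31365) = 3*I*√3485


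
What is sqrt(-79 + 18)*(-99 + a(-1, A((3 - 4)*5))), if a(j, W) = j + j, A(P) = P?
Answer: -101*I*sqrt(61) ≈ -788.83*I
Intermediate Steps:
a(j, W) = 2*j
sqrt(-79 + 18)*(-99 + a(-1, A((3 - 4)*5))) = sqrt(-79 + 18)*(-99 + 2*(-1)) = sqrt(-61)*(-99 - 2) = (I*sqrt(61))*(-101) = -101*I*sqrt(61)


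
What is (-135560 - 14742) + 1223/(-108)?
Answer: -16233839/108 ≈ -1.5031e+5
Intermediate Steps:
(-135560 - 14742) + 1223/(-108) = -150302 - 1/108*1223 = -150302 - 1223/108 = -16233839/108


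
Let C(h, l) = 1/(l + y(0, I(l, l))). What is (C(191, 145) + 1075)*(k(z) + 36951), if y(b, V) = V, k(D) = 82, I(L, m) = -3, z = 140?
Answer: 5653124483/142 ≈ 3.9811e+7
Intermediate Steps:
C(h, l) = 1/(-3 + l) (C(h, l) = 1/(l - 3) = 1/(-3 + l))
(C(191, 145) + 1075)*(k(z) + 36951) = (1/(-3 + 145) + 1075)*(82 + 36951) = (1/142 + 1075)*37033 = (152651/142)*37033 = 5653124483/142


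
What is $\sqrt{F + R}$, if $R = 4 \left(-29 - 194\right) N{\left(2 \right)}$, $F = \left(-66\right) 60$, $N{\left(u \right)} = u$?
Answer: $4 i \sqrt{359} \approx 75.789 i$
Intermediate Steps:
$F = -3960$
$R = -1784$ ($R = 4 \left(-29 - 194\right) 2 = 4 \left(-223\right) 2 = \left(-892\right) 2 = -1784$)
$\sqrt{F + R} = \sqrt{-3960 - 1784} = \sqrt{-5744} = 4 i \sqrt{359}$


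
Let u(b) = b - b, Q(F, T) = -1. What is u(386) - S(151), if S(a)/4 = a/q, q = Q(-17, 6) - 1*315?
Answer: 151/79 ≈ 1.9114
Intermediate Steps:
q = -316 (q = -1 - 1*315 = -1 - 315 = -316)
u(b) = 0
S(a) = -a/79 (S(a) = 4*(a/(-316)) = 4*(a*(-1/316)) = 4*(-a/316) = -a/79)
u(386) - S(151) = 0 - (-1)*151/79 = 0 - 1*(-151/79) = 0 + 151/79 = 151/79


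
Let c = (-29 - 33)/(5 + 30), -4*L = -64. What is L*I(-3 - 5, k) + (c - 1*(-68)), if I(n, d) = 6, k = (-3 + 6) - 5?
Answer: 5678/35 ≈ 162.23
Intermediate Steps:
L = 16 (L = -¼*(-64) = 16)
c = -62/35 ≈ -1.7714
k = -2 (k = 3 - 5 = -2)
L*I(-3 - 5, k) + (c - 1*(-68)) = 16*6 + (-62/35 - 1*(-68)) = 96 + (-62/35 + 68) = 96 + 2318/35 = 5678/35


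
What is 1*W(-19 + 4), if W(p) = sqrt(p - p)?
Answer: 0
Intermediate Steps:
W(p) = 0 (W(p) = sqrt(0) = 0)
1*W(-19 + 4) = 1*0 = 0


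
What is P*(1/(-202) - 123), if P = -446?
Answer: 5540881/101 ≈ 54860.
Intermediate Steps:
P*(1/(-202) - 123) = -446*(1/(-202) - 123) = -446*(-1/202 - 123) = -446*(-24847/202) = 5540881/101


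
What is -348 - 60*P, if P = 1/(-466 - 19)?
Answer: -33744/97 ≈ -347.88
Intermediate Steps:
P = -1/485 (P = 1/(-485) = -1/485 ≈ -0.0020619)
-348 - 60*P = -348 - 60*(-1/485) = -348 + 12/97 = -33744/97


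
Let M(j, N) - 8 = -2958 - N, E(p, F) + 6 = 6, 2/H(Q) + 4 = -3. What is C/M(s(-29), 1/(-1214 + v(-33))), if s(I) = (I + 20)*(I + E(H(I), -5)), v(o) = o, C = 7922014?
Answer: -9878751458/3678649 ≈ -2685.4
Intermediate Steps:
H(Q) = -2/7 (H(Q) = 2/(-4 - 3) = 2/(-7) = 2*(-1/7) = -2/7)
E(p, F) = 0 (E(p, F) = -6 + 6 = 0)
s(I) = I*(20 + I) (s(I) = (I + 20)*(I + 0) = (20 + I)*I = I*(20 + I))
M(j, N) = -2950 - N (M(j, N) = 8 + (-2958 - N) = -2950 - N)
C/M(s(-29), 1/(-1214 + v(-33))) = 7922014/(-2950 - 1/(-1214 - 33)) = 7922014/(-2950 - 1/(-1247)) = 7922014/(-2950 - 1*(-1/1247)) = 7922014/(-2950 + 1/1247) = 7922014/(-3678649/1247) = 7922014*(-1247/3678649) = -9878751458/3678649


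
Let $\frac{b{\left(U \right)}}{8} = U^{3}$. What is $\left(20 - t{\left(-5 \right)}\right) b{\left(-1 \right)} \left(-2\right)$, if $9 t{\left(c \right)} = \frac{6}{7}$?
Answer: $\frac{6688}{21} \approx 318.48$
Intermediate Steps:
$t{\left(c \right)} = \frac{2}{21}$ ($t{\left(c \right)} = \frac{6 \cdot \frac{1}{7}}{9} = \frac{1}{9} \cdot \frac{6}{7} = \frac{2}{21}$)
$b{\left(U \right)} = 8 U^{3}$
$\left(20 - t{\left(-5 \right)}\right) b{\left(-1 \right)} \left(-2\right) = \left(20 - \frac{2}{21}\right) 8 \left(-1\right)^{3} \left(-2\right) = \left(20 - \frac{2}{21}\right) 8 \left(-1\right) \left(-2\right) = \frac{418 \left(\left(-8\right) \left(-2\right)\right)}{21} = \frac{418}{21} \cdot 16 = \frac{6688}{21}$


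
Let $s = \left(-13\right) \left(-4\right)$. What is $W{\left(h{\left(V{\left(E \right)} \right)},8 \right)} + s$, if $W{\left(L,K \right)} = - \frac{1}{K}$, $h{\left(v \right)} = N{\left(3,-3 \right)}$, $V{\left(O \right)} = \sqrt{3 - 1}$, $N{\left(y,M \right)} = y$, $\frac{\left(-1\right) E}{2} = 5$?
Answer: $\frac{415}{8} \approx 51.875$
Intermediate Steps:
$E = -10$ ($E = \left(-2\right) 5 = -10$)
$V{\left(O \right)} = \sqrt{2}$
$h{\left(v \right)} = 3$
$s = 52$
$W{\left(h{\left(V{\left(E \right)} \right)},8 \right)} + s = - \frac{1}{8} + 52 = \frac{415}{8}$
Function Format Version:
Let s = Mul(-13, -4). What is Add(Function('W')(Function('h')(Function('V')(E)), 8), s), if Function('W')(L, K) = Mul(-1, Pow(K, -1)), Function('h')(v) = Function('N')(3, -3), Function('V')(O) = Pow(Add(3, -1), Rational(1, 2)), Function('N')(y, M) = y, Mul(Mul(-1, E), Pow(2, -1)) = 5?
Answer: Rational(415, 8) ≈ 51.875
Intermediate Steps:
E = -10 (E = Mul(-2, 5) = -10)
Function('V')(O) = Pow(2, Rational(1, 2))
Function('h')(v) = 3
s = 52
Add(Function('W')(Function('h')(Function('V')(E)), 8), s) = Add(Mul(-1, Pow(8, -1)), 52) = Add(Mul(-1, Rational(1, 8)), 52) = Add(Rational(-1, 8), 52) = Rational(415, 8)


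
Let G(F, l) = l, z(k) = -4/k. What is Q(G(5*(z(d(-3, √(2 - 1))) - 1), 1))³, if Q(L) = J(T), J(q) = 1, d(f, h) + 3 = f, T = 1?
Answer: 1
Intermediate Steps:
d(f, h) = -3 + f
Q(L) = 1
Q(G(5*(z(d(-3, √(2 - 1))) - 1), 1))³ = 1³ = 1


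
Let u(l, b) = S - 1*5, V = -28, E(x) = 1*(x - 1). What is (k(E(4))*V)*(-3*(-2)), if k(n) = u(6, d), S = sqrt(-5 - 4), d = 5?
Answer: 840 - 504*I ≈ 840.0 - 504.0*I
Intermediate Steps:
S = 3*I (S = sqrt(-9) = 3*I ≈ 3.0*I)
E(x) = -1 + x (E(x) = 1*(-1 + x) = -1 + x)
u(l, b) = -5 + 3*I (u(l, b) = 3*I - 1*5 = 3*I - 5 = -5 + 3*I)
k(n) = -5 + 3*I
(k(E(4))*V)*(-3*(-2)) = ((-5 + 3*I)*(-28))*(-3*(-2)) = (140 - 84*I)*6 = 840 - 504*I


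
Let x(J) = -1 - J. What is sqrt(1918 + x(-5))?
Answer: 31*sqrt(2) ≈ 43.841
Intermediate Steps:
sqrt(1918 + x(-5)) = sqrt(1918 + (-1 - 1*(-5))) = sqrt(1918 + (-1 + 5)) = sqrt(1918 + 4) = sqrt(1922) = 31*sqrt(2)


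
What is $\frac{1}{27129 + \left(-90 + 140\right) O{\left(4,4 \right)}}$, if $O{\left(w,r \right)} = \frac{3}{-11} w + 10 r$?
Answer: $\frac{11}{319819} \approx 3.4394 \cdot 10^{-5}$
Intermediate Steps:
$O{\left(w,r \right)} = 10 r - \frac{3 w}{11}$ ($O{\left(w,r \right)} = 3 \left(- \frac{1}{11}\right) w + 10 r = - \frac{3 w}{11} + 10 r = 10 r - \frac{3 w}{11}$)
$\frac{1}{27129 + \left(-90 + 140\right) O{\left(4,4 \right)}} = \frac{1}{27129 + \left(-90 + 140\right) \left(10 \cdot 4 - \frac{12}{11}\right)} = \frac{1}{27129 + 50 \left(40 - \frac{12}{11}\right)} = \frac{1}{27129 + 50 \cdot \frac{428}{11}} = \frac{1}{27129 + \frac{21400}{11}} = \frac{1}{\frac{319819}{11}} = \frac{11}{319819}$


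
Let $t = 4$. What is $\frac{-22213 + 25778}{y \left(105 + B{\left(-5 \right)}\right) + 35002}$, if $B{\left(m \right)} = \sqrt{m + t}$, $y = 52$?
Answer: $\frac{72123515}{818588074} - \frac{46345 i}{409294037} \approx 0.088107 - 0.00011323 i$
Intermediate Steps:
$B{\left(m \right)} = \sqrt{4 + m}$ ($B{\left(m \right)} = \sqrt{m + 4} = \sqrt{4 + m}$)
$\frac{-22213 + 25778}{y \left(105 + B{\left(-5 \right)}\right) + 35002} = \frac{-22213 + 25778}{52 \left(105 + \sqrt{4 - 5}\right) + 35002} = \frac{3565}{52 \left(105 + \sqrt{-1}\right) + 35002} = \frac{3565}{52 \left(105 + i\right) + 35002} = \frac{3565}{\left(5460 + 52 i\right) + 35002} = \frac{3565}{40462 + 52 i} = 3565 \frac{40462 - 52 i}{1637176148} = \frac{3565 \left(40462 - 52 i\right)}{1637176148}$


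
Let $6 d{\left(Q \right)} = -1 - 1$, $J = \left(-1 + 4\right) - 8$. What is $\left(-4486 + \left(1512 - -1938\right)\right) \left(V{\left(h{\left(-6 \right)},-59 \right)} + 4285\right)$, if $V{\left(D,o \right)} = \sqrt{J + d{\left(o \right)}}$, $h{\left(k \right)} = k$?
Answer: $-4439260 - \frac{4144 i \sqrt{3}}{3} \approx -4.4393 \cdot 10^{6} - 2392.5 i$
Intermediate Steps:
$J = -5$ ($J = 3 - 8 = -5$)
$d{\left(Q \right)} = - \frac{1}{3}$ ($d{\left(Q \right)} = \frac{-1 - 1}{6} = \frac{1}{6} \left(-2\right) = - \frac{1}{3}$)
$V{\left(D,o \right)} = \frac{4 i \sqrt{3}}{3}$ ($V{\left(D,o \right)} = \sqrt{-5 - \frac{1}{3}} = \sqrt{- \frac{16}{3}} = \frac{4 i \sqrt{3}}{3}$)
$\left(-4486 + \left(1512 - -1938\right)\right) \left(V{\left(h{\left(-6 \right)},-59 \right)} + 4285\right) = \left(-4486 + \left(1512 - -1938\right)\right) \left(\frac{4 i \sqrt{3}}{3} + 4285\right) = \left(-4486 + \left(1512 + 1938\right)\right) \left(4285 + \frac{4 i \sqrt{3}}{3}\right) = \left(-4486 + 3450\right) \left(4285 + \frac{4 i \sqrt{3}}{3}\right) = - 1036 \left(4285 + \frac{4 i \sqrt{3}}{3}\right) = -4439260 - \frac{4144 i \sqrt{3}}{3}$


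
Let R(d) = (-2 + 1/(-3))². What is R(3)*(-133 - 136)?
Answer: -13181/9 ≈ -1464.6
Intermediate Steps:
R(d) = 49/9 (R(d) = (-2 - ⅓)² = (-7/3)² = 49/9)
R(3)*(-133 - 136) = 49*(-133 - 136)/9 = (49/9)*(-269) = -13181/9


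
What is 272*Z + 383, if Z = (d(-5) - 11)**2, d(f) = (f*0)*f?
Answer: 33295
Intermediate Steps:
d(f) = 0 (d(f) = 0*f = 0)
Z = 121 (Z = (0 - 11)**2 = (-11)**2 = 121)
272*Z + 383 = 272*121 + 383 = 32912 + 383 = 33295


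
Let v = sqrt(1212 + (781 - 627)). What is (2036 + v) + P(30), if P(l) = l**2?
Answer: 2936 + sqrt(1366) ≈ 2973.0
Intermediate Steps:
v = sqrt(1366) (v = sqrt(1212 + 154) = sqrt(1366) ≈ 36.959)
(2036 + v) + P(30) = (2036 + sqrt(1366)) + 30**2 = (2036 + sqrt(1366)) + 900 = 2936 + sqrt(1366)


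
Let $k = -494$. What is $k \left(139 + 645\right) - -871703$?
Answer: $484407$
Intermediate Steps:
$k \left(139 + 645\right) - -871703 = - 494 \left(139 + 645\right) - -871703 = \left(-494\right) 784 + 871703 = -387296 + 871703 = 484407$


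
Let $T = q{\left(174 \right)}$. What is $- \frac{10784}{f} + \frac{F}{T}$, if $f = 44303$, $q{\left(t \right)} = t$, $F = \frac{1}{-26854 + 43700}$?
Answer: $- \frac{31610059633}{129861130812} \approx -0.24341$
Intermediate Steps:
$F = \frac{1}{16846} \approx 5.9361 \cdot 10^{-5}$
$T = 174$
$- \frac{10784}{f} + \frac{F}{T} = - \frac{10784}{44303} + \frac{1}{16846 \cdot 174} = \left(-10784\right) \frac{1}{44303} + \frac{1}{16846} \cdot \frac{1}{174} = - \frac{10784}{44303} + \frac{1}{2931204} = - \frac{31610059633}{129861130812}$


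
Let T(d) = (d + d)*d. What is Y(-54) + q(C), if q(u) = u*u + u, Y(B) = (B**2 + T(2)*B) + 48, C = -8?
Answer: 2588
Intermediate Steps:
T(d) = 2*d**2 (T(d) = (2*d)*d = 2*d**2)
Y(B) = 48 + B**2 + 8*B (Y(B) = (B**2 + (2*2**2)*B) + 48 = (B**2 + (2*4)*B) + 48 = (B**2 + 8*B) + 48 = 48 + B**2 + 8*B)
q(u) = u + u**2 (q(u) = u**2 + u = u + u**2)
Y(-54) + q(C) = (48 + (-54)**2 + 8*(-54)) - 8*(1 - 8) = (48 + 2916 - 432) - 8*(-7) = 2532 + 56 = 2588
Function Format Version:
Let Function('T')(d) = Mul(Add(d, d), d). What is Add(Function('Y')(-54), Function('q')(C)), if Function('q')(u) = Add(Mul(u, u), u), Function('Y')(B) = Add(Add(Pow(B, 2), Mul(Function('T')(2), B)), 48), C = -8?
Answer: 2588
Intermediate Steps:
Function('T')(d) = Mul(2, Pow(d, 2)) (Function('T')(d) = Mul(Mul(2, d), d) = Mul(2, Pow(d, 2)))
Function('Y')(B) = Add(48, Pow(B, 2), Mul(8, B)) (Function('Y')(B) = Add(Add(Pow(B, 2), Mul(Mul(2, Pow(2, 2)), B)), 48) = Add(Add(Pow(B, 2), Mul(Mul(2, 4), B)), 48) = Add(Add(Pow(B, 2), Mul(8, B)), 48) = Add(48, Pow(B, 2), Mul(8, B)))
Function('q')(u) = Add(u, Pow(u, 2)) (Function('q')(u) = Add(Pow(u, 2), u) = Add(u, Pow(u, 2)))
Add(Function('Y')(-54), Function('q')(C)) = Add(Add(48, Pow(-54, 2), Mul(8, -54)), Mul(-8, Add(1, -8))) = Add(Add(48, 2916, -432), Mul(-8, -7)) = Add(2532, 56) = 2588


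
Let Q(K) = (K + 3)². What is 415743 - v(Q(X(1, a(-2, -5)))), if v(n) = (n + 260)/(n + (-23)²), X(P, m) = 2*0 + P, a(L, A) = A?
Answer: 226579659/545 ≈ 4.1574e+5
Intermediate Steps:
X(P, m) = P (X(P, m) = 0 + P = P)
Q(K) = (3 + K)²
v(n) = (260 + n)/(529 + n) (v(n) = (260 + n)/(n + 529) = (260 + n)/(529 + n))
415743 - v(Q(X(1, a(-2, -5)))) = 415743 - (260 + (3 + 1)²)/(529 + (3 + 1)²) = 415743 - (260 + 4²)/(529 + 4²) = 415743 - (260 + 16)/(529 + 16) = 415743 - 276/545 = 226579659/545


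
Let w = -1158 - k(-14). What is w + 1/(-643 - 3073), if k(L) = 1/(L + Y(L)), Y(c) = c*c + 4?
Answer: -400192855/345588 ≈ -1158.0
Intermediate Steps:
Y(c) = 4 + c² (Y(c) = c² + 4 = 4 + c²)
k(L) = 1/(4 + L + L²) (k(L) = 1/(L + (4 + L²)) = 1/(4 + L + L²))
w = -215389/186 (w = -1158 - 1/(4 - 14 + (-14)²) = -1158 - 1/(4 - 14 + 196) = -1158 - 1/186 = -215389/186 ≈ -1158.0)
w + 1/(-643 - 3073) = -215389/186 + 1/(-643 - 3073) = -215389/186 + 1/(-3716) = -215389/186 - 1/3716 = -400192855/345588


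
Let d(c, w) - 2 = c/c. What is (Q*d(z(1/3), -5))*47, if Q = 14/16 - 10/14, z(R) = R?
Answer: 1269/56 ≈ 22.661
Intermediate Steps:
d(c, w) = 3 (d(c, w) = 2 + c/c = 2 + 1 = 3)
Q = 9/56 (Q = 14*(1/16) - 10*1/14 = 7/8 - 5/7 = 9/56 ≈ 0.16071)
(Q*d(z(1/3), -5))*47 = ((9/56)*3)*47 = (27/56)*47 = 1269/56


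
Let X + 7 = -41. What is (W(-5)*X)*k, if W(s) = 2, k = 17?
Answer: -1632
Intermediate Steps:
X = -48 (X = -7 - 41 = -48)
(W(-5)*X)*k = (2*(-48))*17 = -96*17 = -1632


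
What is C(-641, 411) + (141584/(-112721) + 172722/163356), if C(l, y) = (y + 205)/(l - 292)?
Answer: -2459473736417/2863322835618 ≈ -0.85896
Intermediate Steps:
C(l, y) = (205 + y)/(-292 + l)
C(-641, 411) + (141584/(-112721) + 172722/163356) = (205 + 411)/(-292 - 641) + (141584/(-112721) + 172722/163356) = 616/(-933) + (141584*(-1/112721) + 172722*(1/163356)) = -1/933*616 + (-141584/112721 + 28787/27226) = -616/933 - 609866557/3068941946 = -2459473736417/2863322835618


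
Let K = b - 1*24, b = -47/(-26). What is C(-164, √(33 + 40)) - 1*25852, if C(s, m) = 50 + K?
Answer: -671429/26 ≈ -25824.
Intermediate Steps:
b = 47/26 (b = -47*(-1/26) = 47/26 ≈ 1.8077)
K = -577/26 (K = 47/26 - 1*24 = 47/26 - 24 = -577/26 ≈ -22.192)
C(s, m) = 723/26 (C(s, m) = 50 - 577/26 = 723/26)
C(-164, √(33 + 40)) - 1*25852 = 723/26 - 1*25852 = 723/26 - 25852 = -671429/26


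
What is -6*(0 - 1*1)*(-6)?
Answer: -36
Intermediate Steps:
-6*(0 - 1*1)*(-6) = -6*(0 - 1)*(-6) = -6*(-1)*(-6) = 6*(-6) = -36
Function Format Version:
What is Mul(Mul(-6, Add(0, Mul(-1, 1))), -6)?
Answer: -36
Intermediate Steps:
Mul(Mul(-6, Add(0, Mul(-1, 1))), -6) = Mul(Mul(-6, Add(0, -1)), -6) = Mul(Mul(-6, -1), -6) = Mul(6, -6) = -36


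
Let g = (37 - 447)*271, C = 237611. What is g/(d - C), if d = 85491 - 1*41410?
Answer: 11111/19353 ≈ 0.57412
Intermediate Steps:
d = 44081 (d = 85491 - 41410 = 44081)
g = -111110 (g = -410*271 = -111110)
g/(d - C) = -111110/(44081 - 1*237611) = -111110/(44081 - 237611) = -111110/(-193530) = -111110*(-1/193530) = 11111/19353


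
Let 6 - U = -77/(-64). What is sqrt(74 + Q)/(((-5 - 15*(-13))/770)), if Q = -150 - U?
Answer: 77*I*sqrt(5171)/152 ≈ 36.428*I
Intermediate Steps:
U = 307/64 (U = 6 - (-77)/(-64) = 6 - (-77)*(-1)/64 = 6 - 1*77/64 = 6 - 77/64 = 307/64 ≈ 4.7969)
Q = -9907/64 (Q = -150 - 1*307/64 = -150 - 307/64 = -9907/64 ≈ -154.80)
sqrt(74 + Q)/(((-5 - 15*(-13))/770)) = sqrt(74 - 9907/64)/(((-5 - 15*(-13))/770)) = sqrt(-5171/64)/(((-5 + 195)*(1/770))) = (I*sqrt(5171)/8)/((190*(1/770))) = (I*sqrt(5171)/8)/(19/77) = (I*sqrt(5171)/8)*(77/19) = 77*I*sqrt(5171)/152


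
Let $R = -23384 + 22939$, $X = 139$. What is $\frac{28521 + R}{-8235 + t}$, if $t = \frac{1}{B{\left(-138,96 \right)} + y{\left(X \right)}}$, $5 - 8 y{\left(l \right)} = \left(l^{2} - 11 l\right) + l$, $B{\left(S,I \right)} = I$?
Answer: $- \frac{240864004}{70648069} \approx -3.4094$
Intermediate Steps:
$y{\left(l \right)} = \frac{5}{8} - \frac{l^{2}}{8} + \frac{5 l}{4}$ ($y{\left(l \right)} = \frac{5}{8} - \frac{\left(l^{2} - 11 l\right) + l}{8} = \frac{5}{8} - \frac{l^{2} - 10 l}{8} = \frac{5}{8} - \left(- \frac{5 l}{4} + \frac{l^{2}}{8}\right) = \frac{5}{8} - \frac{l^{2}}{8} + \frac{5 l}{4}$)
$t = - \frac{4}{8579}$ ($t = \frac{1}{96 + \left(\frac{5}{8} - \frac{139^{2}}{8} + \frac{5}{4} \cdot 139\right)} = \frac{1}{96 + \left(\frac{5}{8} - \frac{19321}{8} + \frac{695}{4}\right)} = \frac{1}{96 - \frac{8963}{4}} = \frac{1}{- \frac{8579}{4}} = - \frac{4}{8579} \approx -0.00046626$)
$R = -445$
$\frac{28521 + R}{-8235 + t} = \frac{28521 - 445}{-8235 - \frac{4}{8579}} = \frac{28076}{- \frac{70648069}{8579}} = 28076 \left(- \frac{8579}{70648069}\right) = - \frac{240864004}{70648069}$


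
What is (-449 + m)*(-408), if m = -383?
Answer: 339456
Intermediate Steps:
(-449 + m)*(-408) = (-449 - 383)*(-408) = -832*(-408) = 339456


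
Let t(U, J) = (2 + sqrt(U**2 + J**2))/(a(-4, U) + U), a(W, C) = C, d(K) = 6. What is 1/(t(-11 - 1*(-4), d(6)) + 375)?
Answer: 73472/27541419 + 14*sqrt(85)/27541419 ≈ 0.0026724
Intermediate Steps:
t(U, J) = (2 + sqrt(J**2 + U**2))/(2*U) (t(U, J) = (2 + sqrt(U**2 + J**2))/(U + U) = (2 + sqrt(J**2 + U**2))/((2*U)) = (2 + sqrt(J**2 + U**2))*(1/(2*U)) = (2 + sqrt(J**2 + U**2))/(2*U))
1/(t(-11 - 1*(-4), d(6)) + 375) = 1/((2 + sqrt(6**2 + (-11 - 1*(-4))**2))/(2*(-11 - 1*(-4))) + 375) = 1/((2 + sqrt(36 + (-11 + 4)**2))/(2*(-11 + 4)) + 375) = 1/((1/2)*(2 + sqrt(36 + (-7)**2))/(-7) + 375) = 1/((1/2)*(-1/7)*(2 + sqrt(36 + 49)) + 375) = 1/((1/2)*(-1/7)*(2 + sqrt(85)) + 375) = 1/((-1/7 - sqrt(85)/14) + 375) = 1/(2624/7 - sqrt(85)/14)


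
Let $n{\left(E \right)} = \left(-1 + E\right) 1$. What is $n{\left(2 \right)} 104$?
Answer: $104$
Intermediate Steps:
$n{\left(E \right)} = -1 + E$
$n{\left(2 \right)} 104 = \left(-1 + 2\right) 104 = 1 \cdot 104 = 104$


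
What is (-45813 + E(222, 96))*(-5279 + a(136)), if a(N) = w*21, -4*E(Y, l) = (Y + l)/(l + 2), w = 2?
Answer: 47025678159/196 ≈ 2.3993e+8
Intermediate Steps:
E(Y, l) = -(Y + l)/(4*(2 + l)) (E(Y, l) = -(Y + l)/(4*(l + 2)) = -(Y + l)/(4*(2 + l)))
a(N) = 42 (a(N) = 2*21 = 42)
(-45813 + E(222, 96))*(-5279 + a(136)) = (-45813 + (-1*222 - 1*96)/(4*(2 + 96)))*(-5279 + 42) = (-45813 + (¼)*(-222 - 96)/98)*(-5237) = (-45813 + (¼)*(1/98)*(-318))*(-5237) = (-45813 - 159/196)*(-5237) = -8979507/196*(-5237) = 47025678159/196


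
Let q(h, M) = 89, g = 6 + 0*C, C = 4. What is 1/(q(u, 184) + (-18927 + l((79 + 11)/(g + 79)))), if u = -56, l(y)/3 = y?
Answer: -17/320192 ≈ -5.3093e-5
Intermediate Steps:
g = 6 (g = 6 + 0*4 = 6 + 0 = 6)
l(y) = 3*y
1/(q(u, 184) + (-18927 + l((79 + 11)/(g + 79)))) = 1/(89 + (-18927 + 3*((79 + 11)/(6 + 79)))) = 1/(89 + (-18927 + 3*(90/85))) = 1/(89 + (-18927 + 3*(90*(1/85)))) = 1/(89 + (-18927 + 3*(18/17))) = 1/(89 + (-18927 + 54/17)) = 1/(89 - 321705/17) = 1/(-320192/17) = -17/320192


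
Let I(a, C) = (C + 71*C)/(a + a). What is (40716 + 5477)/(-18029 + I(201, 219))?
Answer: -3094931/1205315 ≈ -2.5677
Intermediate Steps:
I(a, C) = 36*C/a (I(a, C) = (72*C)/((2*a)) = (72*C)*(1/(2*a)) = 36*C/a)
(40716 + 5477)/(-18029 + I(201, 219)) = (40716 + 5477)/(-18029 + 36*219/201) = 46193/(-18029 + 36*219*(1/201)) = 46193/(-18029 + 2628/67) = 46193/(-1205315/67) = 46193*(-67/1205315) = -3094931/1205315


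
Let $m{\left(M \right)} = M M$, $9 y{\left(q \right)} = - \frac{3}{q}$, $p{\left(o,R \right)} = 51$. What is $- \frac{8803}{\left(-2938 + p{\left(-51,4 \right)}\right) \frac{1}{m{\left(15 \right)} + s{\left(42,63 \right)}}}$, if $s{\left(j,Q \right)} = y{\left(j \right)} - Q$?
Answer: $\frac{179678033}{363762} \approx 493.94$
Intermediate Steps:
$y{\left(q \right)} = - \frac{1}{3 q}$ ($y{\left(q \right)} = \frac{\left(-3\right) \frac{1}{q}}{9} = - \frac{1}{3 q}$)
$s{\left(j,Q \right)} = - Q - \frac{1}{3 j}$ ($s{\left(j,Q \right)} = - \frac{1}{3 j} - Q = - Q - \frac{1}{3 j}$)
$m{\left(M \right)} = M^{2}$
$- \frac{8803}{\left(-2938 + p{\left(-51,4 \right)}\right) \frac{1}{m{\left(15 \right)} + s{\left(42,63 \right)}}} = - \frac{8803}{\left(-2938 + 51\right) \frac{1}{15^{2} - \left(63 + \frac{1}{3 \cdot 42}\right)}} = - \frac{8803}{\left(-2887\right) \frac{1}{225 - \frac{7939}{126}}} = - \frac{8803}{\left(-2887\right) \frac{1}{\frac{20411}{126}}} = - \frac{8803}{\left(-2887\right) \frac{126}{20411}} = - \frac{8803}{- \frac{363762}{20411}} = \left(-8803\right) \left(- \frac{20411}{363762}\right) = \frac{179678033}{363762}$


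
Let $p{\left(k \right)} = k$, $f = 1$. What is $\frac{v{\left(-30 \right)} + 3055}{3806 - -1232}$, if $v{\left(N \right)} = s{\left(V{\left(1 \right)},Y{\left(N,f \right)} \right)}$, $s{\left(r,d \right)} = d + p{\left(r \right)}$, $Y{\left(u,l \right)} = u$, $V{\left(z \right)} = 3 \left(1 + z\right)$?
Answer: $\frac{3031}{5038} \approx 0.60163$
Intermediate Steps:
$V{\left(z \right)} = 3 + 3 z$
$s{\left(r,d \right)} = d + r$
$v{\left(N \right)} = 6 + N$ ($v{\left(N \right)} = N + \left(3 + 3 \cdot 1\right) = N + \left(3 + 3\right) = N + 6 = 6 + N$)
$\frac{v{\left(-30 \right)} + 3055}{3806 - -1232} = \frac{\left(6 - 30\right) + 3055}{3806 - -1232} = \frac{-24 + 3055}{3806 + 1232} = \frac{3031}{5038}$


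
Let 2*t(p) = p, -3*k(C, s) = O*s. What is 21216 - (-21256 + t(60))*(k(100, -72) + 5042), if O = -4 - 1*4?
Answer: 102967316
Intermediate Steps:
O = -8 (O = -4 - 4 = -8)
k(C, s) = 8*s/3 (k(C, s) = -(-8)*s/3 = 8*s/3)
t(p) = p/2
21216 - (-21256 + t(60))*(k(100, -72) + 5042) = 21216 - (-21256 + (½)*60)*((8/3)*(-72) + 5042) = 21216 - (-21256 + 30)*(-192 + 5042) = 21216 - (-21226)*4850 = 21216 - 1*(-102946100) = 21216 + 102946100 = 102967316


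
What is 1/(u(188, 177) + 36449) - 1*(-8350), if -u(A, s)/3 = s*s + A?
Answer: 485151699/58102 ≈ 8350.0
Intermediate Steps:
u(A, s) = -3*A - 3*s² (u(A, s) = -3*(s*s + A) = -3*(s² + A) = -3*(A + s²) = -3*A - 3*s²)
1/(u(188, 177) + 36449) - 1*(-8350) = 1/((-3*188 - 3*177²) + 36449) - 1*(-8350) = 1/((-564 - 3*31329) + 36449) + 8350 = 1/((-564 - 93987) + 36449) + 8350 = 1/(-94551 + 36449) + 8350 = 1/(-58102) + 8350 = -1/58102 + 8350 = 485151699/58102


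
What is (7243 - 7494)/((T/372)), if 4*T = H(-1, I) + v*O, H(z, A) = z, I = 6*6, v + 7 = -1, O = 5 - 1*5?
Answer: 373488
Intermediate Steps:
O = 0 (O = 5 - 5 = 0)
v = -8 (v = -7 - 1 = -8)
I = 36
T = -¼ (T = (-1 - 8*0)/4 = (-1 + 0)/4 = (¼)*(-1) = -¼ ≈ -0.25000)
(7243 - 7494)/((T/372)) = (7243 - 7494)/((-¼/372)) = -251/((-¼*1/372)) = -251/(-1/1488) = -251*(-1488) = 373488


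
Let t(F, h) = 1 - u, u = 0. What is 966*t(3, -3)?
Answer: 966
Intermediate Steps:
t(F, h) = 1 (t(F, h) = 1 - 1*0 = 1 + 0 = 1)
966*t(3, -3) = 966*1 = 966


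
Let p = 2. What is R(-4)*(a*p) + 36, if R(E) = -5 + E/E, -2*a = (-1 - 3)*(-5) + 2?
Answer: 124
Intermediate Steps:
a = -11 (a = -((-1 - 3)*(-5) + 2)/2 = -(-4*(-5) + 2)/2 = -(20 + 2)/2 = -1/2*22 = -11)
R(E) = -4 (R(E) = -5 + 1 = -4)
R(-4)*(a*p) + 36 = -(-44)*2 + 36 = -4*(-22) + 36 = 88 + 36 = 124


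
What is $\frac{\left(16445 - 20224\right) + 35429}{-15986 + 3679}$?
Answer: $- \frac{31650}{12307} \approx -2.5717$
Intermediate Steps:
$\frac{\left(16445 - 20224\right) + 35429}{-15986 + 3679} = \frac{\left(16445 - 20224\right) + 35429}{-12307} = \left(-3779 + 35429\right) \left(- \frac{1}{12307}\right) = 31650 \left(- \frac{1}{12307}\right) = - \frac{31650}{12307}$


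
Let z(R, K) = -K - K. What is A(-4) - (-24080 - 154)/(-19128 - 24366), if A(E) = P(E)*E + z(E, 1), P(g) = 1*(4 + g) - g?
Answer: -134521/7249 ≈ -18.557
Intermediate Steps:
z(R, K) = -2*K
P(g) = 4 (P(g) = (4 + g) - g = 4)
A(E) = -2 + 4*E (A(E) = 4*E - 2*1 = 4*E - 2 = -2 + 4*E)
A(-4) - (-24080 - 154)/(-19128 - 24366) = (-2 + 4*(-4)) - (-24080 - 154)/(-19128 - 24366) = (-2 - 16) - (-24234)/(-43494) = -18 - (-24234)*(-1)/43494 = -18 - 1*4039/7249 = -18 - 4039/7249 = -134521/7249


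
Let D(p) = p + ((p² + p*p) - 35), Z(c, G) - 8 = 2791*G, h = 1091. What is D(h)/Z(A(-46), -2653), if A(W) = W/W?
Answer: -2381618/7404515 ≈ -0.32164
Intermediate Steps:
A(W) = 1
Z(c, G) = 8 + 2791*G
D(p) = -35 + p + 2*p² (D(p) = p + ((p² + p²) - 35) = p + (2*p² - 35) = p + (-35 + 2*p²) = -35 + p + 2*p²)
D(h)/Z(A(-46), -2653) = (-35 + 1091 + 2*1091²)/(8 + 2791*(-2653)) = (-35 + 1091 + 2*1190281)/(8 - 7404523) = (-35 + 1091 + 2380562)/(-7404515) = 2381618*(-1/7404515) = -2381618/7404515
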